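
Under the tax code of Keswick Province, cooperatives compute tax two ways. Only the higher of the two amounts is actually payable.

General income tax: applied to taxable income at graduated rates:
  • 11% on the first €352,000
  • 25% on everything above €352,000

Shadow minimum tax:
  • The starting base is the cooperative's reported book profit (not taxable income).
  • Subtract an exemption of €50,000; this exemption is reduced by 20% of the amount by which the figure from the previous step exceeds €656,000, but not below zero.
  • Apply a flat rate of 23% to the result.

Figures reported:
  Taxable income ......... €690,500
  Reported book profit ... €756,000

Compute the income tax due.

€166,980

Shadow minimum tax:
  Base (reported book profit): €756,000
  Exemption: €50,000 − 20% × (€756,000 − €656,000) = €50,000 − €20,000 = €30,000
  Base: €756,000 − €30,000 = €726,000
  €726,000 × 23% = €166,980

General income tax:
  €352,000 × 11% = €38,720
  €338,500 × 25% = €84,625
  → €123,345

€166,980 > €123,345, so the shadow minimum tax is the binding amount.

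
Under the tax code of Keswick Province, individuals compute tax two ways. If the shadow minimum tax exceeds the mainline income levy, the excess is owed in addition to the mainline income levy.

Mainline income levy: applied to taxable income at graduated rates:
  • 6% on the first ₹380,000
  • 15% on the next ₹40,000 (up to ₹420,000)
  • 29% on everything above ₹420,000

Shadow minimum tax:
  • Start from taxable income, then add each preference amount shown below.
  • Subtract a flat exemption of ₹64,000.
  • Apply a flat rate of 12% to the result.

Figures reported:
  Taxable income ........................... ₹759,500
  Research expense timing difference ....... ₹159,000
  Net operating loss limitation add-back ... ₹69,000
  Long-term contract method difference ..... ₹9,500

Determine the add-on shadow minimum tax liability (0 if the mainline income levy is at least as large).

₹0

Shadow minimum tax:
  Adjusted income: ₹759,500 + ₹159,000 + ₹69,000 + ₹9,500 = ₹997,000
  Less exemption ₹64,000 → base ₹933,000
  ₹933,000 × 12% = ₹111,960

Mainline income levy:
  ₹380,000 × 6% = ₹22,800
  ₹40,000 × 15% = ₹6,000
  ₹339,500 × 29% = ₹98,455
  → ₹127,255

₹111,960 ≤ ₹127,255, so no add-on is due.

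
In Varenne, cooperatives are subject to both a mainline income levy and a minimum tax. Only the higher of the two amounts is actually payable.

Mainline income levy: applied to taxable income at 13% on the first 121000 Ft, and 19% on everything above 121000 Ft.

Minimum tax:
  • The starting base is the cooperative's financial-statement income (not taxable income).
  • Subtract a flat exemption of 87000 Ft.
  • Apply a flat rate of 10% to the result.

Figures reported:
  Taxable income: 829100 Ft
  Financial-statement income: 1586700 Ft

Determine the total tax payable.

Mainline income levy:
  121000 Ft × 13% = 15730 Ft
  708100 Ft × 19% = 134539 Ft
  → 150269 Ft

Minimum tax:
  Base (financial-statement income): 1586700 Ft
  Less exemption 87000 Ft → base 1499700 Ft
  1499700 Ft × 10% = 149970 Ft

150269 Ft > 149970 Ft, so the mainline income levy governs.

150269 Ft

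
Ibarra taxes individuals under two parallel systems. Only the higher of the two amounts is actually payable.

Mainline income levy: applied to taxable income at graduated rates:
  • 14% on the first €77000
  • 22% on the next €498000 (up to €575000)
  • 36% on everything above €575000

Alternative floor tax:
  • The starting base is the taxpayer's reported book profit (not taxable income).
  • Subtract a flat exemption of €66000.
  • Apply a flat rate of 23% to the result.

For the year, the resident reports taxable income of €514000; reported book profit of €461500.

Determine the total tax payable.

Alternative floor tax:
  Base (reported book profit): €461500
  Less exemption €66000 → base €395500
  €395500 × 23% = €90965

Mainline income levy:
  €77000 × 14% = €10780
  €437000 × 22% = €96140
  → €106920

€106920 > €90965, so the mainline income levy governs.

€106920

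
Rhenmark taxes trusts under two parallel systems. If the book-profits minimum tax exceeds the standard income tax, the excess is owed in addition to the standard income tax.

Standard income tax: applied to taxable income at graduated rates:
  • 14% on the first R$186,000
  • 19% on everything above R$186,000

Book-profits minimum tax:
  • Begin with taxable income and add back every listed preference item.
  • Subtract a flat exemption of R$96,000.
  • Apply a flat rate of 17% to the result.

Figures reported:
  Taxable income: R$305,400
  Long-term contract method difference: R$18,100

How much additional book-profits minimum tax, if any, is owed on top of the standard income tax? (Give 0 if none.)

Book-profits minimum tax:
  Adjusted income: R$305,400 + R$18,100 = R$323,500
  Less exemption R$96,000 → base R$227,500
  R$227,500 × 17% = R$38,675

Standard income tax:
  R$186,000 × 14% = R$26,040
  R$119,400 × 19% = R$22,686
  → R$48,726

R$38,675 ≤ R$48,726, so no add-on is due.

R$0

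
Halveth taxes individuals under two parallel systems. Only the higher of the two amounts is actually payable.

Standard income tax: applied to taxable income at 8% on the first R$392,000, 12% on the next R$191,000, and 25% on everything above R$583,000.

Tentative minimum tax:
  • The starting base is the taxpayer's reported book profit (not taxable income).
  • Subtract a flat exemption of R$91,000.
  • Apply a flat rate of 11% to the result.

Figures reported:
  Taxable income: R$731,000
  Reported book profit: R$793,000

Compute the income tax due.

R$91,280

Tentative minimum tax:
  Base (reported book profit): R$793,000
  Less exemption R$91,000 → base R$702,000
  R$702,000 × 11% = R$77,220

Standard income tax:
  R$392,000 × 8% = R$31,360
  R$191,000 × 12% = R$22,920
  R$148,000 × 25% = R$37,000
  → R$91,280

R$91,280 > R$77,220, so the standard income tax governs.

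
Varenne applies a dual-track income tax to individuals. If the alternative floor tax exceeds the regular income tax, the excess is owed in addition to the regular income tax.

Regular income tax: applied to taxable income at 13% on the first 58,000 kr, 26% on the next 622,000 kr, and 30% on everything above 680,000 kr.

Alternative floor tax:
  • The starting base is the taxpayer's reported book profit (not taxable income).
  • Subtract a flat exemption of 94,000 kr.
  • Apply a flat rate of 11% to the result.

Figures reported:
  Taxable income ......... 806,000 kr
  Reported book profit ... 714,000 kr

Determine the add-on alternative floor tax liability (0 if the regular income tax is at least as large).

0 kr

Regular income tax:
  58,000 kr × 13% = 7,540 kr
  622,000 kr × 26% = 161,720 kr
  126,000 kr × 30% = 37,800 kr
  → 207,060 kr

Alternative floor tax:
  Base (reported book profit): 714,000 kr
  Less exemption 94,000 kr → base 620,000 kr
  620,000 kr × 11% = 68,200 kr

68,200 kr ≤ 207,060 kr, so no add-on is due.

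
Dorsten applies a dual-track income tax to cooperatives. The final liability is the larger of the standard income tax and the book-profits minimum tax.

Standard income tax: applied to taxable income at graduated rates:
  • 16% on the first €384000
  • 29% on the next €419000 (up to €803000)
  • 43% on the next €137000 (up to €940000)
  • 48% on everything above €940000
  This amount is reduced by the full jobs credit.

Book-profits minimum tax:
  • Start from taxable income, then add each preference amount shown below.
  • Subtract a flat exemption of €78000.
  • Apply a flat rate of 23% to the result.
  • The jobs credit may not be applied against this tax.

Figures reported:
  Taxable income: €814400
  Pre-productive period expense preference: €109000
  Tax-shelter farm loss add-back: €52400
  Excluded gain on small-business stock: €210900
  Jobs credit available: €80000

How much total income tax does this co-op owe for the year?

€255001

Standard income tax:
  €384000 × 16% = €61440
  €419000 × 29% = €121510
  €11400 × 43% = €4902
  → €187852
  Less jobs credit €80000 → €107852

Book-profits minimum tax:
  Adjusted income: €814400 + €109000 + €52400 + €210900 = €1186700
  Less exemption €78000 → base €1108700
  €1108700 × 23% = €255001

€255001 > €107852, so the book-profits minimum tax is the binding amount.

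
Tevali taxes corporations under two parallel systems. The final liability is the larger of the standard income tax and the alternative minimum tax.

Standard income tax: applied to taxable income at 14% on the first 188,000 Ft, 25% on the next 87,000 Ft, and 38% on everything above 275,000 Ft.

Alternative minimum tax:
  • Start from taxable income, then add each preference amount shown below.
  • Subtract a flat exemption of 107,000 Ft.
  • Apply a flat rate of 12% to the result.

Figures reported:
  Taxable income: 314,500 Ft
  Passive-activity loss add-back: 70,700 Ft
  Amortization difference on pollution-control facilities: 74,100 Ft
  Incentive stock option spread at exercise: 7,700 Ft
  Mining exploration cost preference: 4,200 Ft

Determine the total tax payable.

Standard income tax:
  188,000 Ft × 14% = 26,320 Ft
  87,000 Ft × 25% = 21,750 Ft
  39,500 Ft × 38% = 15,010 Ft
  → 63,080 Ft

Alternative minimum tax:
  Adjusted income: 314,500 Ft + 70,700 Ft + 74,100 Ft + 7,700 Ft + 4,200 Ft = 471,200 Ft
  Less exemption 107,000 Ft → base 364,200 Ft
  364,200 Ft × 12% = 43,704 Ft

63,080 Ft > 43,704 Ft, so the standard income tax governs.

63,080 Ft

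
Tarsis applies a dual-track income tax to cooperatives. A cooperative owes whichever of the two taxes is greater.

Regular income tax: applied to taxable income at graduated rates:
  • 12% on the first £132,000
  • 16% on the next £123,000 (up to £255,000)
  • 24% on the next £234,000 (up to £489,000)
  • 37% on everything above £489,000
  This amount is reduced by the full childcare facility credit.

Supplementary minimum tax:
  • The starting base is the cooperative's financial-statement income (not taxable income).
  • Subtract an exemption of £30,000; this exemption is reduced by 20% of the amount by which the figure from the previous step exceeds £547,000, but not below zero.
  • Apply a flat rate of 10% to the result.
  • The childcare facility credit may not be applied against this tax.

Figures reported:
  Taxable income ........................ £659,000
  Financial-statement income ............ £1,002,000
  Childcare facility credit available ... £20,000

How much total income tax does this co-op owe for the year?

Supplementary minimum tax:
  Base (financial-statement income): £1,002,000
  Exemption: 20% × (£1,002,000 − £547,000) = £91,000 ≥ £30,000, so the exemption is fully phased out
  Base: £1,002,000 − £0 = £1,002,000
  £1,002,000 × 10% = £100,200

Regular income tax:
  £132,000 × 12% = £15,840
  £123,000 × 16% = £19,680
  £234,000 × 24% = £56,160
  £170,000 × 37% = £62,900
  → £154,580
  Less childcare facility credit £20,000 → £134,580

£134,580 > £100,200, so the regular income tax governs.

£134,580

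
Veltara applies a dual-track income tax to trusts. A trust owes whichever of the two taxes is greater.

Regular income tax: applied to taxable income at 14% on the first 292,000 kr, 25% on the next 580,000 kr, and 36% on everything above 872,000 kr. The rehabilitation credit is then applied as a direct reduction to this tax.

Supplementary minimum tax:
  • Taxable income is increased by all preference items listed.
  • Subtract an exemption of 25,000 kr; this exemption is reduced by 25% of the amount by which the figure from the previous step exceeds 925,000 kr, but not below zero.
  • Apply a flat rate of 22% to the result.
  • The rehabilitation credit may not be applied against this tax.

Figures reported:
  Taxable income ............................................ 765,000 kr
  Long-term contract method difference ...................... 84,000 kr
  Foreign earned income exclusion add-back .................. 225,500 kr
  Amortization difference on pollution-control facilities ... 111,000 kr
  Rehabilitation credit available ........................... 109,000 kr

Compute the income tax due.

260,810 kr

Regular income tax:
  292,000 kr × 14% = 40,880 kr
  473,000 kr × 25% = 118,250 kr
  → 159,130 kr
  Less rehabilitation credit 109,000 kr → 50,130 kr

Supplementary minimum tax:
  Adjusted income: 765,000 kr + 84,000 kr + 225,500 kr + 111,000 kr = 1,185,500 kr
  Exemption: 25% × (1,185,500 kr − 925,000 kr) = 65,125 kr ≥ 25,000 kr, so the exemption is fully phased out
  Base: 1,185,500 kr − 0 kr = 1,185,500 kr
  1,185,500 kr × 22% = 260,810 kr

260,810 kr > 50,130 kr, so the supplementary minimum tax is the binding amount.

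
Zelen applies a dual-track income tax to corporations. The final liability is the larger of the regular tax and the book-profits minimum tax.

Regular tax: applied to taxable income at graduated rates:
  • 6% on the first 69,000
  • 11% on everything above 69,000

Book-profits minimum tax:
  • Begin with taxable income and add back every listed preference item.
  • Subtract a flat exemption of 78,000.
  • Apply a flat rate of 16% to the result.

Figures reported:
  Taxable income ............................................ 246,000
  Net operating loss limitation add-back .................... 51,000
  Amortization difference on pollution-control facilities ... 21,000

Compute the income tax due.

38,400

Regular tax:
  69,000 × 6% = 4,140
  177,000 × 11% = 19,470
  → 23,610

Book-profits minimum tax:
  Adjusted income: 246,000 + 51,000 + 21,000 = 318,000
  Less exemption 78,000 → base 240,000
  240,000 × 16% = 38,400

38,400 > 23,610, so the book-profits minimum tax is the binding amount.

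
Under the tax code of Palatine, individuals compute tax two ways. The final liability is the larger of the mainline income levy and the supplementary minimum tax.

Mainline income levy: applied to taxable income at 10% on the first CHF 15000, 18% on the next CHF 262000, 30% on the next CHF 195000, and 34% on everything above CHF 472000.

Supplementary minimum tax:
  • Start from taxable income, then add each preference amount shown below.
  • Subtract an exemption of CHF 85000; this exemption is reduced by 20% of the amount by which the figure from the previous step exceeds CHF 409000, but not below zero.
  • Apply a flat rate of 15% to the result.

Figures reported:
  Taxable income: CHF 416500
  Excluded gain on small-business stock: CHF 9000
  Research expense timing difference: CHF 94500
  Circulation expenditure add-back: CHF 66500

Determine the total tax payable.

CHF 90510

Supplementary minimum tax:
  Adjusted income: CHF 416500 + CHF 9000 + CHF 94500 + CHF 66500 = CHF 586500
  Exemption: CHF 85000 − 20% × (CHF 586500 − CHF 409000) = CHF 85000 − CHF 35500 = CHF 49500
  Base: CHF 586500 − CHF 49500 = CHF 537000
  CHF 537000 × 15% = CHF 80550

Mainline income levy:
  CHF 15000 × 10% = CHF 1500
  CHF 262000 × 18% = CHF 47160
  CHF 139500 × 30% = CHF 41850
  → CHF 90510

CHF 90510 > CHF 80550, so the mainline income levy governs.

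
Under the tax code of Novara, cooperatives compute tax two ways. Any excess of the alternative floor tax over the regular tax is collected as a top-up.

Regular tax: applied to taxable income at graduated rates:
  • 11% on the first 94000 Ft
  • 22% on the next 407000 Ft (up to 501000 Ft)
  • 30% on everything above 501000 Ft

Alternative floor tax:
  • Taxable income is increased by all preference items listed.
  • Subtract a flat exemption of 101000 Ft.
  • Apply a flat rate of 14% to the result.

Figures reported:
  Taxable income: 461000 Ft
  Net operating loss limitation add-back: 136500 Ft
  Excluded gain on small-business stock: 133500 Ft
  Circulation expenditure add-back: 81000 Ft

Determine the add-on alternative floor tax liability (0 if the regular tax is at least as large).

8460 Ft

Regular tax:
  94000 Ft × 11% = 10340 Ft
  367000 Ft × 22% = 80740 Ft
  → 91080 Ft

Alternative floor tax:
  Adjusted income: 461000 Ft + 136500 Ft + 133500 Ft + 81000 Ft = 812000 Ft
  Less exemption 101000 Ft → base 711000 Ft
  711000 Ft × 14% = 99540 Ft

Excess of alternative floor tax over regular tax: 99540 Ft − 91080 Ft = 8460 Ft.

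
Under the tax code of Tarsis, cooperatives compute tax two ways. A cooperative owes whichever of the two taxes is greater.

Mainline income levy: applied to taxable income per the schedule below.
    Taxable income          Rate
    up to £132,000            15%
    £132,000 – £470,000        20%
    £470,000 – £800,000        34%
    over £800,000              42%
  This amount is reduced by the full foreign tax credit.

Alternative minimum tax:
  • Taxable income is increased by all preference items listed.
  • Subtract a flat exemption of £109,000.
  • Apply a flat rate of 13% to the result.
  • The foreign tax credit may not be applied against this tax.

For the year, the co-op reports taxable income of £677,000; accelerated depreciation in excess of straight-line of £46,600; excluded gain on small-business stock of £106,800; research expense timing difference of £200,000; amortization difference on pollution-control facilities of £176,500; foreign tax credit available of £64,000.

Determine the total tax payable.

Alternative minimum tax:
  Adjusted income: £677,000 + £46,600 + £106,800 + £200,000 + £176,500 = £1,206,900
  Less exemption £109,000 → base £1,097,900
  £1,097,900 × 13% = £142,727

Mainline income levy:
  £132,000 × 15% = £19,800
  £338,000 × 20% = £67,600
  £207,000 × 34% = £70,380
  → £157,780
  Less foreign tax credit £64,000 → £93,780

£142,727 > £93,780, so the alternative minimum tax is the binding amount.

£142,727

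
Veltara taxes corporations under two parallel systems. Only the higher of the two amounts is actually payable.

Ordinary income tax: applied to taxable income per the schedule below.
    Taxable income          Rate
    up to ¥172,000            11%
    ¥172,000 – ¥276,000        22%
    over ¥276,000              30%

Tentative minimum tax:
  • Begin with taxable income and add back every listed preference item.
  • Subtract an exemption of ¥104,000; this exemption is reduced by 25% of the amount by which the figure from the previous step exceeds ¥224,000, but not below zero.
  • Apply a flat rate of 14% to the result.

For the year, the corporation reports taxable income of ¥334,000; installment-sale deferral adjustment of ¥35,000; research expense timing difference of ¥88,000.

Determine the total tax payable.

Tentative minimum tax:
  Adjusted income: ¥334,000 + ¥35,000 + ¥88,000 = ¥457,000
  Exemption: ¥104,000 − 25% × (¥457,000 − ¥224,000) = ¥104,000 − ¥58,250 = ¥45,750
  Base: ¥457,000 − ¥45,750 = ¥411,250
  ¥411,250 × 14% = ¥57,575

Ordinary income tax:
  ¥172,000 × 11% = ¥18,920
  ¥104,000 × 22% = ¥22,880
  ¥58,000 × 30% = ¥17,400
  → ¥59,200

¥59,200 > ¥57,575, so the ordinary income tax governs.

¥59,200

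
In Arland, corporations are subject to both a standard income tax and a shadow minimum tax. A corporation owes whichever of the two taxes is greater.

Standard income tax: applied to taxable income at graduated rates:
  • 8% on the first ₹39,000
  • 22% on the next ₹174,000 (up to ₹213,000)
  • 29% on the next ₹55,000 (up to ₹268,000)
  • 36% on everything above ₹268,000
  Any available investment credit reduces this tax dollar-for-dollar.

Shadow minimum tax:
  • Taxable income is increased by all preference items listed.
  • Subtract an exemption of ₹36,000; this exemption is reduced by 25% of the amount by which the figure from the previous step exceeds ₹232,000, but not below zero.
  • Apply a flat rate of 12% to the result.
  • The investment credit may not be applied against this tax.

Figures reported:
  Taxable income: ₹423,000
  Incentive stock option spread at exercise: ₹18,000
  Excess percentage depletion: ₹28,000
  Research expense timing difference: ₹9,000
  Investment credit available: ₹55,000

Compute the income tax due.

Shadow minimum tax:
  Adjusted income: ₹423,000 + ₹18,000 + ₹28,000 + ₹9,000 = ₹478,000
  Exemption: 25% × (₹478,000 − ₹232,000) = ₹61,500 ≥ ₹36,000, so the exemption is fully phased out
  Base: ₹478,000 − ₹0 = ₹478,000
  ₹478,000 × 12% = ₹57,360

Standard income tax:
  ₹39,000 × 8% = ₹3,120
  ₹174,000 × 22% = ₹38,280
  ₹55,000 × 29% = ₹15,950
  ₹155,000 × 36% = ₹55,800
  → ₹113,150
  Less investment credit ₹55,000 → ₹58,150

₹58,150 > ₹57,360, so the standard income tax governs.

₹58,150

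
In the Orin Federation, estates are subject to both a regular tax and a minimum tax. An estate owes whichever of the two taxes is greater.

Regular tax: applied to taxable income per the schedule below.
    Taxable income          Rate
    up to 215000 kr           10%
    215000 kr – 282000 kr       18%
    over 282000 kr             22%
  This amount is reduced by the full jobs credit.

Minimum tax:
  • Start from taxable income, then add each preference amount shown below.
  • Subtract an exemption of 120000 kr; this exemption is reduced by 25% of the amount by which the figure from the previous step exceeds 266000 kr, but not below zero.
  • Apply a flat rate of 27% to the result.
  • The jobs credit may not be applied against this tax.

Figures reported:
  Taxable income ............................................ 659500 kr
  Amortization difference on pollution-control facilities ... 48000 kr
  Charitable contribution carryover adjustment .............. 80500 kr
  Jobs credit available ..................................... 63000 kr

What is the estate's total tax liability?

Minimum tax:
  Adjusted income: 659500 kr + 48000 kr + 80500 kr = 788000 kr
  Exemption: 25% × (788000 kr − 266000 kr) = 130500 kr ≥ 120000 kr, so the exemption is fully phased out
  Base: 788000 kr − 0 kr = 788000 kr
  788000 kr × 27% = 212760 kr

Regular tax:
  215000 kr × 10% = 21500 kr
  67000 kr × 18% = 12060 kr
  377500 kr × 22% = 83050 kr
  → 116610 kr
  Less jobs credit 63000 kr → 53610 kr

212760 kr > 53610 kr, so the minimum tax is the binding amount.

212760 kr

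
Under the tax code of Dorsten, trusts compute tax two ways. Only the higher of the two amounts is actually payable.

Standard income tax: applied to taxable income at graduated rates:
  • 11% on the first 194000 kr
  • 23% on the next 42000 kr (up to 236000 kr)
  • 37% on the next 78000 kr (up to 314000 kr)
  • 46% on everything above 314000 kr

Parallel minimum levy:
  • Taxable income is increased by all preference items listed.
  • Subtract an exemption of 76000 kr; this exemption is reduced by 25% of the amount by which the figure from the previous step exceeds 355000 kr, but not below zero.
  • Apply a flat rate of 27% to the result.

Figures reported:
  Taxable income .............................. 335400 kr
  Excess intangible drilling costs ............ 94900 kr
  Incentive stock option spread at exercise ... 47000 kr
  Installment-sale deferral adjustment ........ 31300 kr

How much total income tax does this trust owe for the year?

127170 kr

Parallel minimum levy:
  Adjusted income: 335400 kr + 94900 kr + 47000 kr + 31300 kr = 508600 kr
  Exemption: 76000 kr − 25% × (508600 kr − 355000 kr) = 76000 kr − 38400 kr = 37600 kr
  Base: 508600 kr − 37600 kr = 471000 kr
  471000 kr × 27% = 127170 kr

Standard income tax:
  194000 kr × 11% = 21340 kr
  42000 kr × 23% = 9660 kr
  78000 kr × 37% = 28860 kr
  21400 kr × 46% = 9844 kr
  → 69704 kr

127170 kr > 69704 kr, so the parallel minimum levy is the binding amount.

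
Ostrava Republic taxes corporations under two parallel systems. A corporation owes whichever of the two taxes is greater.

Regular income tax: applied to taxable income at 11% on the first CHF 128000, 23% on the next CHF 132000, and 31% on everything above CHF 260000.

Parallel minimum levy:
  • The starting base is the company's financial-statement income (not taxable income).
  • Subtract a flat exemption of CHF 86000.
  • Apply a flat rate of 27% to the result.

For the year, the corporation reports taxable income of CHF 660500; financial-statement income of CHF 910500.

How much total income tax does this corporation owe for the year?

CHF 222615

Regular income tax:
  CHF 128000 × 11% = CHF 14080
  CHF 132000 × 23% = CHF 30360
  CHF 400500 × 31% = CHF 124155
  → CHF 168595

Parallel minimum levy:
  Base (financial-statement income): CHF 910500
  Less exemption CHF 86000 → base CHF 824500
  CHF 824500 × 27% = CHF 222615

CHF 222615 > CHF 168595, so the parallel minimum levy is the binding amount.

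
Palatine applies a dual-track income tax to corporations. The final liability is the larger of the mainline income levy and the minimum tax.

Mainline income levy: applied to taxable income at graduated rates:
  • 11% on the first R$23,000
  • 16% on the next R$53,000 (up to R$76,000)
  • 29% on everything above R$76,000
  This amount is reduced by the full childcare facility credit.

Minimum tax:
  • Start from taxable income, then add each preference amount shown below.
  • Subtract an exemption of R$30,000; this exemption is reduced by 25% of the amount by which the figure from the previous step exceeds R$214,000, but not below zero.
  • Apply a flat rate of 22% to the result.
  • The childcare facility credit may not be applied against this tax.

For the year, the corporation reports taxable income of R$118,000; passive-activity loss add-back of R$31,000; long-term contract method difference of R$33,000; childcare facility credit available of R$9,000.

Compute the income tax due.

R$33,440

Mainline income levy:
  R$23,000 × 11% = R$2,530
  R$53,000 × 16% = R$8,480
  R$42,000 × 29% = R$12,180
  → R$23,190
  Less childcare facility credit R$9,000 → R$14,190

Minimum tax:
  Adjusted income: R$118,000 + R$31,000 + R$33,000 = R$182,000
  Exemption: R$182,000 ≤ R$214,000, so full R$30,000 applies
  Base: R$182,000 − R$30,000 = R$152,000
  R$152,000 × 22% = R$33,440

R$33,440 > R$14,190, so the minimum tax is the binding amount.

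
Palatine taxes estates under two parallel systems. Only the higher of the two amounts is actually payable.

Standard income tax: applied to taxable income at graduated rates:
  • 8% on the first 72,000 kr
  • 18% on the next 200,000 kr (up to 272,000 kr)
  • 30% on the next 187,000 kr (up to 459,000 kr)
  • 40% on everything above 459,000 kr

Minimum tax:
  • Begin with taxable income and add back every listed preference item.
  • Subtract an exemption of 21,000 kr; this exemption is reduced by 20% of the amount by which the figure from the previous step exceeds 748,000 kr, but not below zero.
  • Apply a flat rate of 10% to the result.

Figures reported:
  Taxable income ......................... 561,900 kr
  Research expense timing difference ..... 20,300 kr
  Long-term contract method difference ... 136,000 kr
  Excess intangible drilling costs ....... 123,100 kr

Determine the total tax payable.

Standard income tax:
  72,000 kr × 8% = 5,760 kr
  200,000 kr × 18% = 36,000 kr
  187,000 kr × 30% = 56,100 kr
  102,900 kr × 40% = 41,160 kr
  → 139,020 kr

Minimum tax:
  Adjusted income: 561,900 kr + 20,300 kr + 136,000 kr + 123,100 kr = 841,300 kr
  Exemption: 21,000 kr − 20% × (841,300 kr − 748,000 kr) = 21,000 kr − 18,660 kr = 2,340 kr
  Base: 841,300 kr − 2,340 kr = 838,960 kr
  838,960 kr × 10% = 83,896 kr

139,020 kr > 83,896 kr, so the standard income tax governs.

139,020 kr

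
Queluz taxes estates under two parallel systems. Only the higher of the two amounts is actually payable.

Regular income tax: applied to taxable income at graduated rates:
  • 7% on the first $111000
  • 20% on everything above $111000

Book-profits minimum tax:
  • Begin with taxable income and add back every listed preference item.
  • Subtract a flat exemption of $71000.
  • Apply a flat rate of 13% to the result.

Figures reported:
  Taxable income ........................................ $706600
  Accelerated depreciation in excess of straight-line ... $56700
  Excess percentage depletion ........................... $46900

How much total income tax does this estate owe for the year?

Book-profits minimum tax:
  Adjusted income: $706600 + $56700 + $46900 = $810200
  Less exemption $71000 → base $739200
  $739200 × 13% = $96096

Regular income tax:
  $111000 × 7% = $7770
  $595600 × 20% = $119120
  → $126890

$126890 > $96096, so the regular income tax governs.

$126890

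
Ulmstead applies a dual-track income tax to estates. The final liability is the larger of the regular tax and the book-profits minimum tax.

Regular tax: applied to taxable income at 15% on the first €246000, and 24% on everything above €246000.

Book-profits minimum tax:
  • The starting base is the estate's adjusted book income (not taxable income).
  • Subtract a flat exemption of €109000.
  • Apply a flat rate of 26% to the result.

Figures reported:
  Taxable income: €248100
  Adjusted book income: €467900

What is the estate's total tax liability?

Book-profits minimum tax:
  Base (adjusted book income): €467900
  Less exemption €109000 → base €358900
  €358900 × 26% = €93314

Regular tax:
  €246000 × 15% = €36900
  €2100 × 24% = €504
  → €37404

€93314 > €37404, so the book-profits minimum tax is the binding amount.

€93314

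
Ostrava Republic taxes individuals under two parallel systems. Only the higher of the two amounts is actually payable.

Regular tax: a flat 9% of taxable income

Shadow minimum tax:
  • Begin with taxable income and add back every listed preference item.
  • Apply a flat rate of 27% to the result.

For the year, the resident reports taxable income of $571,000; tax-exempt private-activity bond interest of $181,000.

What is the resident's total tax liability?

$203,040

Shadow minimum tax:
  Adjusted income: $571,000 + $181,000 = $752,000
  $752,000 × 27% = $203,040

Regular tax:
  $571,000 × 9% = $51,390

$203,040 > $51,390, so the shadow minimum tax is the binding amount.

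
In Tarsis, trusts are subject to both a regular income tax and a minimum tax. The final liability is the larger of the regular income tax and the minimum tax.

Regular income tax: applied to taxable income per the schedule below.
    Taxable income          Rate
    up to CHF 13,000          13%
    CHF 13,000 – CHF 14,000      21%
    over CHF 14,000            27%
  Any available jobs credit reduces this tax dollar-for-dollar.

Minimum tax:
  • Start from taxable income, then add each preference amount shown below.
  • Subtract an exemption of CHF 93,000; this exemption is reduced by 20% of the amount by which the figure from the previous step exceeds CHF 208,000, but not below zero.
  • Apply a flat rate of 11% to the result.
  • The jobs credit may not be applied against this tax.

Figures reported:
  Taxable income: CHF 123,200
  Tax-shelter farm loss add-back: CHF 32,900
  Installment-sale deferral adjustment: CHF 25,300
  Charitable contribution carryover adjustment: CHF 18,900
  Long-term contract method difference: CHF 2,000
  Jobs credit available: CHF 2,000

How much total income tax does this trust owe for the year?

CHF 29,384

Regular income tax:
  CHF 13,000 × 13% = CHF 1,690
  CHF 1,000 × 21% = CHF 210
  CHF 109,200 × 27% = CHF 29,484
  → CHF 31,384
  Less jobs credit CHF 2,000 → CHF 29,384

Minimum tax:
  Adjusted income: CHF 123,200 + CHF 32,900 + CHF 25,300 + CHF 18,900 + CHF 2,000 = CHF 202,300
  Exemption: CHF 202,300 ≤ CHF 208,000, so full CHF 93,000 applies
  Base: CHF 202,300 − CHF 93,000 = CHF 109,300
  CHF 109,300 × 11% = CHF 12,023

CHF 29,384 > CHF 12,023, so the regular income tax governs.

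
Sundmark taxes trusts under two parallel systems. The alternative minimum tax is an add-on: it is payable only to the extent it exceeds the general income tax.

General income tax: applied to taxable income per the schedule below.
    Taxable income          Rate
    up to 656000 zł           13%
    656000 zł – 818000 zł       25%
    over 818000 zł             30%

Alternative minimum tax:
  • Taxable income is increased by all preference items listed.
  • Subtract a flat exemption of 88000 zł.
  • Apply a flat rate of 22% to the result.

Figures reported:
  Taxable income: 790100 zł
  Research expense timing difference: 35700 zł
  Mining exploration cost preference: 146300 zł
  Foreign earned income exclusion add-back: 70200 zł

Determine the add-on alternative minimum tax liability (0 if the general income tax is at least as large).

General income tax:
  656000 zł × 13% = 85280 zł
  134100 zł × 25% = 33525 zł
  → 118805 zł

Alternative minimum tax:
  Adjusted income: 790100 zł + 35700 zł + 146300 zł + 70200 zł = 1042300 zł
  Less exemption 88000 zł → base 954300 zł
  954300 zł × 22% = 209946 zł

Excess of alternative minimum tax over general income tax: 209946 zł − 118805 zł = 91141 zł.

91141 zł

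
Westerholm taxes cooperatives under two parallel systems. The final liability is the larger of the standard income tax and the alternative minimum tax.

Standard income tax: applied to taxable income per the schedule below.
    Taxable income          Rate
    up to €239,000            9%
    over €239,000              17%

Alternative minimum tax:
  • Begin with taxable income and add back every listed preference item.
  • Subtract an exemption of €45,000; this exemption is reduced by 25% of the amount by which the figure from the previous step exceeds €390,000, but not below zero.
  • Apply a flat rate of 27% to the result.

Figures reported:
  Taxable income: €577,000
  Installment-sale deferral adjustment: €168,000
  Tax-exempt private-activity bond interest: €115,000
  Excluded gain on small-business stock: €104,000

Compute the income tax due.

Alternative minimum tax:
  Adjusted income: €577,000 + €168,000 + €115,000 + €104,000 = €964,000
  Exemption: 25% × (€964,000 − €390,000) = €143,500 ≥ €45,000, so the exemption is fully phased out
  Base: €964,000 − €0 = €964,000
  €964,000 × 27% = €260,280

Standard income tax:
  €239,000 × 9% = €21,510
  €338,000 × 17% = €57,460
  → €78,970

€260,280 > €78,970, so the alternative minimum tax is the binding amount.

€260,280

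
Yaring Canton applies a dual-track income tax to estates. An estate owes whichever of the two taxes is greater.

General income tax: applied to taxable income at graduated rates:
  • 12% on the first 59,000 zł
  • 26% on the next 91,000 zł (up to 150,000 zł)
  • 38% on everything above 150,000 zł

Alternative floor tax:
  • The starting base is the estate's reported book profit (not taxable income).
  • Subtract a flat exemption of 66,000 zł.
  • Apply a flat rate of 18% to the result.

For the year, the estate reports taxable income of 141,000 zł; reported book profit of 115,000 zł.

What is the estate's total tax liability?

General income tax:
  59,000 zł × 12% = 7,080 zł
  82,000 zł × 26% = 21,320 zł
  → 28,400 zł

Alternative floor tax:
  Base (reported book profit): 115,000 zł
  Less exemption 66,000 zł → base 49,000 zł
  49,000 zł × 18% = 8,820 zł

28,400 zł > 8,820 zł, so the general income tax governs.

28,400 zł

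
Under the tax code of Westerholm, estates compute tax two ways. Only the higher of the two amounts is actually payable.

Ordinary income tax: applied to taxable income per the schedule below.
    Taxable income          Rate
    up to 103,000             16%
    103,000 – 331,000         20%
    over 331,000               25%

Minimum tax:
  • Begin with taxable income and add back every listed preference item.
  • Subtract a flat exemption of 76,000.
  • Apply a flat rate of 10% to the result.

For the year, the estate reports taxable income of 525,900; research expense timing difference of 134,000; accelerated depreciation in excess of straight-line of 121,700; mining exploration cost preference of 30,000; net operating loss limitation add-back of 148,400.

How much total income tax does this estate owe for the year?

110,805

Minimum tax:
  Adjusted income: 525,900 + 134,000 + 121,700 + 30,000 + 148,400 = 960,000
  Less exemption 76,000 → base 884,000
  884,000 × 10% = 88,400

Ordinary income tax:
  103,000 × 16% = 16,480
  228,000 × 20% = 45,600
  194,900 × 25% = 48,725
  → 110,805

110,805 > 88,400, so the ordinary income tax governs.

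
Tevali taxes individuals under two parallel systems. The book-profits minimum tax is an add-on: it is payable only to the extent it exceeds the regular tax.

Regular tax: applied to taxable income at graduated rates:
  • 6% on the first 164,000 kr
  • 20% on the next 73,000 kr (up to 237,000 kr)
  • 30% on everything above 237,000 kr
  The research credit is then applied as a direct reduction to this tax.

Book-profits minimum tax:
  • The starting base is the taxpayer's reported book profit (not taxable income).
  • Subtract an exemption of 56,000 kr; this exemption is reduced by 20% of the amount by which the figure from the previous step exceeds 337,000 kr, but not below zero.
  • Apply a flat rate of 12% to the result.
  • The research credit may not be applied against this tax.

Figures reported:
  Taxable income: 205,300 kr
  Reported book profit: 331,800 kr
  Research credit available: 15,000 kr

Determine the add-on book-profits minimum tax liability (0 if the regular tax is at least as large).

Regular tax:
  164,000 kr × 6% = 9,840 kr
  41,300 kr × 20% = 8,260 kr
  → 18,100 kr
  Less research credit 15,000 kr → 3,100 kr

Book-profits minimum tax:
  Base (reported book profit): 331,800 kr
  Exemption: 331,800 kr ≤ 337,000 kr, so full 56,000 kr applies
  Base: 331,800 kr − 56,000 kr = 275,800 kr
  275,800 kr × 12% = 33,096 kr

Excess of book-profits minimum tax over regular tax: 33,096 kr − 3,100 kr = 29,996 kr.

29,996 kr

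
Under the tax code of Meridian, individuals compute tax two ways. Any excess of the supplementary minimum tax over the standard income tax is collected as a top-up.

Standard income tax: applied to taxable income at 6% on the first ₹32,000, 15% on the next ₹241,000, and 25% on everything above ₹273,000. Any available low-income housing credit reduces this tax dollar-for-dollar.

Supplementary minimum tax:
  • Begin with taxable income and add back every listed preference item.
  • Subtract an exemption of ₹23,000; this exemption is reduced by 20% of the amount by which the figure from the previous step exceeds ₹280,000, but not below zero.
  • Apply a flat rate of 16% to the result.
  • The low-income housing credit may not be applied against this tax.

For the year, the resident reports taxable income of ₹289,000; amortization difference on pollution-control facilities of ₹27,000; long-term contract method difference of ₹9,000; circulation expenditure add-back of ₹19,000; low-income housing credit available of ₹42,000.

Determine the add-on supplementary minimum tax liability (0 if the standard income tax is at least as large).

₹53,338

Standard income tax:
  ₹32,000 × 6% = ₹1,920
  ₹241,000 × 15% = ₹36,150
  ₹16,000 × 25% = ₹4,000
  → ₹42,070
  Less low-income housing credit ₹42,000 → ₹70

Supplementary minimum tax:
  Adjusted income: ₹289,000 + ₹27,000 + ₹9,000 + ₹19,000 = ₹344,000
  Exemption: ₹23,000 − 20% × (₹344,000 − ₹280,000) = ₹23,000 − ₹12,800 = ₹10,200
  Base: ₹344,000 − ₹10,200 = ₹333,800
  ₹333,800 × 16% = ₹53,408

Excess of supplementary minimum tax over standard income tax: ₹53,408 − ₹70 = ₹53,338.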